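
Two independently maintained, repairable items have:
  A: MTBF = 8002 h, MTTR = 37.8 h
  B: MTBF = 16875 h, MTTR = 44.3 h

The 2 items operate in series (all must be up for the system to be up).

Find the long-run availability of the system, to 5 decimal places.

0.99269

A(A) = MTBF/(MTBF+MTTR) = 8002/(8002+37.8) = 0.995298
A(B) = MTBF/(MTBF+MTTR) = 16875/(16875+44.3) = 0.997382
Series availability: 0.995298 × 0.997382 = 0.99269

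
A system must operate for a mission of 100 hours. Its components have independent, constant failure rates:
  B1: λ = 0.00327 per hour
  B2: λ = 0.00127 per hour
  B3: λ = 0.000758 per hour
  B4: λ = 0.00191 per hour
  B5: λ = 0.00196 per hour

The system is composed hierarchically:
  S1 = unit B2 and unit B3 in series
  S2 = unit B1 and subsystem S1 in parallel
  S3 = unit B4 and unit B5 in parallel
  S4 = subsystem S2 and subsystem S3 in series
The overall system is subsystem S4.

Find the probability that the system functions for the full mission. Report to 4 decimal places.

R(B1) = exp(−0.00327 × 100) = 0.721084
R(B2) = exp(−0.00127 × 100) = 0.880734
R(B3) = exp(−0.000758 × 100) = 0.927002
R(B4) = exp(−0.00191 × 100) = 0.826133
R(B5) = exp(−0.00196 × 100) = 0.822012
Series (B2 and B3): 0.880734 × 0.927002 = 0.816442
Parallel (B1 and [0.816442]): 1 − (1 − 0.721084)(1 − 0.816442) = 0.948803
Parallel (B4 and B5): 1 − (1 − 0.826133)(1 − 0.822012) = 0.969054
Series ([0.948803] and [0.969054]): 0.948803 × 0.969054 = 0.9194

0.9194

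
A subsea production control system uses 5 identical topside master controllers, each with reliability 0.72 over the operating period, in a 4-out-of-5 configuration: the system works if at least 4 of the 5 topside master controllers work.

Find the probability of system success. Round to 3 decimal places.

R = Σ_{i=4}^{5} C(5,i) p^i (1−p)^{5−i} with p = 0.72
C(5,4)·0.72^4·0.28^1 = 0.37623
C(5,5)·0.72^5·0.28^0 = 0.19349
Sum = 0.570

0.570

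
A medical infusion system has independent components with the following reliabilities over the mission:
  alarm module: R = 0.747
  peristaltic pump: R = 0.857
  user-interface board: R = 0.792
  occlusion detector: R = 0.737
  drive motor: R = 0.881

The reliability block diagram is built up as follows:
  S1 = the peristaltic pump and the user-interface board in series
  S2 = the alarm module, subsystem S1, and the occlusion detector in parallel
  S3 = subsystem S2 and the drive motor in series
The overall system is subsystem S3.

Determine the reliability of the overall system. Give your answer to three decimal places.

0.862

Series (peristaltic pump and user-interface board): 0.85700 × 0.79200 = 0.67874
Parallel (alarm module, [0.67874], and occlusion detector): 1 − (1 − 0.74700)(1 − 0.67874)(1 − 0.73700) = 0.97862
Series ([0.97862] and drive motor): 0.97862 × 0.88100 = 0.862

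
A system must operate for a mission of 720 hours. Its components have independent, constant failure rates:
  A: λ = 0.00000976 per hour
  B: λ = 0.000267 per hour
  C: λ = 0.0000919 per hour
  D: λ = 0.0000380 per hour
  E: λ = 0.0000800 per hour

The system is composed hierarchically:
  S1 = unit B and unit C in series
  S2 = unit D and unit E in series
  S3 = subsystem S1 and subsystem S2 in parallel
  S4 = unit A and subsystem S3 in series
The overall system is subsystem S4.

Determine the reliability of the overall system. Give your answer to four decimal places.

R(A) = exp(−0.00000976 × 720) = 0.992997
R(B) = exp(−0.000267 × 720) = 0.825109
R(C) = exp(−0.0000919 × 720) = 0.935974
R(D) = exp(−0.0000380 × 720) = 0.973011
R(E) = exp(−0.0000800 × 720) = 0.944027
Series (B and C): 0.825109 × 0.935974 = 0.772281
Series (D and E): 0.973011 × 0.944027 = 0.918549
Parallel ([0.772281] and [0.918549]): 1 − (1 − 0.772281)(1 − 0.918549) = 0.981452
Series (A and [0.981452]): 0.992997 × 0.981452 = 0.9746

0.9746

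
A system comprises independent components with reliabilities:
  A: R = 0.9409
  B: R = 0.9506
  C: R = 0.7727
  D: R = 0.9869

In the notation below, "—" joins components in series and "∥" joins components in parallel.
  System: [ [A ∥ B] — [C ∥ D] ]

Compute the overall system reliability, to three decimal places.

Parallel (A and B): 1 − (1 − 0.94090)(1 − 0.95060) = 0.99708
Parallel (C and D): 1 − (1 − 0.77270)(1 − 0.98690) = 0.99702
Series ([0.99708] and [0.99702]): 0.99708 × 0.99702 = 0.994

0.994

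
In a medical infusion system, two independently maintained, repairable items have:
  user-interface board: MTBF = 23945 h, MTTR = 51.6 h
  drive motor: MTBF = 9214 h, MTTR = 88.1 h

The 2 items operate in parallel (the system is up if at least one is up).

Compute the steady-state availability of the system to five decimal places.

0.99998

A(user-interface board) = MTBF/(MTBF+MTTR) = 23945/(23945+51.6) = 0.997850
A(drive motor) = MTBF/(MTBF+MTTR) = 9214/(9214+88.1) = 0.990529
Parallel availability: 1 − (1 − 0.997850)(1 − 0.990529) = 0.99998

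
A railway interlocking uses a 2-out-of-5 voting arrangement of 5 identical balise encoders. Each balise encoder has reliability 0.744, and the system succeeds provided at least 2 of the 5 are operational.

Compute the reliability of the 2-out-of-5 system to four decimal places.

0.9829

R = Σ_{i=2}^{5} C(5,i) p^i (1−p)^{5−i} with p = 0.744
C(5,2)·0.744^2·0.256^3 = 0.092868
C(5,3)·0.744^3·0.256^2 = 0.269897
C(5,4)·0.744^4·0.256^1 = 0.392195
C(5,5)·0.744^5·0.256^0 = 0.227963
Sum = 0.9829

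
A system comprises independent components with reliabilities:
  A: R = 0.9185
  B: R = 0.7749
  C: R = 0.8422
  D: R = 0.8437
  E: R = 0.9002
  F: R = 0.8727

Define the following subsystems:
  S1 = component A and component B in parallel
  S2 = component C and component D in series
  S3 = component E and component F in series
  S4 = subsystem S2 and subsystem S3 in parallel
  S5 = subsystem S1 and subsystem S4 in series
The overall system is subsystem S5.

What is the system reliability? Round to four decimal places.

Parallel (A and B): 1 − (1 − 0.918500)(1 − 0.774900) = 0.981654
Series (C and D): 0.842200 × 0.843700 = 0.710564
Series (E and F): 0.900200 × 0.872700 = 0.785605
Parallel ([0.710564] and [0.785605]): 1 − (1 − 0.710564)(1 − 0.785605) = 0.937946
Series ([0.981654] and [0.937946]): 0.981654 × 0.937946 = 0.9207

0.9207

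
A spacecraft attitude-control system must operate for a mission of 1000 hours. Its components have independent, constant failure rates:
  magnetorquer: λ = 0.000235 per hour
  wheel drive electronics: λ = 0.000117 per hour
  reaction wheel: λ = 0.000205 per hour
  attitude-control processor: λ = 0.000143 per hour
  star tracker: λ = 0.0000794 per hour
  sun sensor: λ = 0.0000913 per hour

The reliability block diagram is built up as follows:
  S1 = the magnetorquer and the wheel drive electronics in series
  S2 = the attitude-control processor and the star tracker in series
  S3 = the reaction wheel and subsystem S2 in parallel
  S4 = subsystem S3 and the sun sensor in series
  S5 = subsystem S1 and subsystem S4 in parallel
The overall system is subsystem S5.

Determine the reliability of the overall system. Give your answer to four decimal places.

R(magnetorquer) = exp(−0.000235 × 1000) = 0.790571
R(wheel drive electronics) = exp(−0.000117 × 1000) = 0.889585
R(reaction wheel) = exp(−0.000205 × 1000) = 0.814647
R(attitude-control processor) = exp(−0.000143 × 1000) = 0.866754
R(star tracker) = exp(−0.0000794 × 1000) = 0.923670
R(sun sensor) = exp(−0.0000913 × 1000) = 0.912744
Series (magnetorquer and wheel drive electronics): 0.790571 × 0.889585 = 0.703280
Series (attitude-control processor and star tracker): 0.866754 × 0.923670 = 0.800595
Parallel (reaction wheel and [0.800595]): 1 − (1 − 0.814647)(1 − 0.800595) = 0.963040
Series ([0.963040] and sun sensor): 0.963040 × 0.912744 = 0.879009
Parallel ([0.703280] and [0.879009]): 1 − (1 − 0.703280)(1 − 0.879009) = 0.9641

0.9641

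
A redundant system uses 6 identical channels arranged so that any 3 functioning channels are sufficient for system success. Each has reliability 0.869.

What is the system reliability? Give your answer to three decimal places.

0.996

R = Σ_{i=3}^{6} C(6,i) p^i (1−p)^{6−i} with p = 0.869
C(6,3)·0.869^3·0.131^3 = 0.02951
C(6,4)·0.869^4·0.131^2 = 0.14680
C(6,5)·0.869^5·0.131^1 = 0.38951
C(6,6)·0.869^6·0.131^0 = 0.43064
Sum = 0.996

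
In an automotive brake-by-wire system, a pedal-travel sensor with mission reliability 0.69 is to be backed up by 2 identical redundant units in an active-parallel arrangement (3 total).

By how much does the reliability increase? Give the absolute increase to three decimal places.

R_before = 0.69
R_after = 1 − (1 − 0.69)^3 = 0.970
ΔR = 0.970 − 0.69 = 0.280

0.280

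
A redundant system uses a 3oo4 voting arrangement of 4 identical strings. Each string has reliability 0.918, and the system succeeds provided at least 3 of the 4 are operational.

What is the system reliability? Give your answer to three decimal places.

0.964

R = Σ_{i=3}^{4} C(4,i) p^i (1−p)^{4−i} with p = 0.918
C(4,3)·0.918^3·0.082^1 = 0.25375
C(4,4)·0.918^4·0.082^0 = 0.71018
Sum = 0.964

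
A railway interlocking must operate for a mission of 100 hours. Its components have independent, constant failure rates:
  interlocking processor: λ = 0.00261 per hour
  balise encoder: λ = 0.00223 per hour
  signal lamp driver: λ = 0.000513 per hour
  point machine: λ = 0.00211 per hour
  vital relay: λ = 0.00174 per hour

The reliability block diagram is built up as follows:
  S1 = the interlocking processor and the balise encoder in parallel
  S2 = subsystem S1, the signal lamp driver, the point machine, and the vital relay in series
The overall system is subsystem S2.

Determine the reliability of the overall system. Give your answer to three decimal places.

0.617

R(interlocking processor) = exp(−0.00261 × 100) = 0.77028
R(balise encoder) = exp(−0.00223 × 100) = 0.80011
R(signal lamp driver) = exp(−0.000513 × 100) = 0.94999
R(point machine) = exp(−0.00211 × 100) = 0.80977
R(vital relay) = exp(−0.00174 × 100) = 0.84030
Parallel (interlocking processor and balise encoder): 1 − (1 − 0.77028)(1 − 0.80011) = 0.95408
Series ([0.95408], signal lamp driver, point machine, and vital relay): 0.95408 × 0.94999 × 0.80977 × 0.84030 = 0.617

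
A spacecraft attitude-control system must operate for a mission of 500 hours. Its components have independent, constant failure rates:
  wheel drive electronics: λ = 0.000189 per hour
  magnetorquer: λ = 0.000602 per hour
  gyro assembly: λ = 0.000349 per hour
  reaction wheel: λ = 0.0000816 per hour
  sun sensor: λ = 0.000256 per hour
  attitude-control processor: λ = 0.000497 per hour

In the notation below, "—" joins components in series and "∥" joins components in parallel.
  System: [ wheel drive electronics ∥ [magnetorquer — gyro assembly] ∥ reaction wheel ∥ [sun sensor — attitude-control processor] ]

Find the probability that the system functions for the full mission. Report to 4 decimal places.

0.9996

R(wheel drive electronics) = exp(−0.000189 × 500) = 0.909828
R(magnetorquer) = exp(−0.000602 × 500) = 0.740078
R(gyro assembly) = exp(−0.000349 × 500) = 0.839877
R(reaction wheel) = exp(−0.0000816 × 500) = 0.960021
R(sun sensor) = exp(−0.000256 × 500) = 0.879853
R(attitude-control processor) = exp(−0.000497 × 500) = 0.779970
Series (magnetorquer and gyro assembly): 0.740078 × 0.839877 = 0.621574
Series (sun sensor and attitude-control processor): 0.879853 × 0.779970 = 0.686259
Parallel (wheel drive electronics, [0.621574], reaction wheel, and [0.686259]): 1 − (1 − 0.909828)(1 − 0.621574)(1 − 0.960021)(1 − 0.686259) = 0.9996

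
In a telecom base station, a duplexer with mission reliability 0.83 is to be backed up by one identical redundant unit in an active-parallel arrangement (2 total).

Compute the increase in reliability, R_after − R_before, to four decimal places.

0.1411

R_before = 0.83
R_after = 1 − (1 − 0.83)^2 = 0.9711
ΔR = 0.9711 − 0.83 = 0.1411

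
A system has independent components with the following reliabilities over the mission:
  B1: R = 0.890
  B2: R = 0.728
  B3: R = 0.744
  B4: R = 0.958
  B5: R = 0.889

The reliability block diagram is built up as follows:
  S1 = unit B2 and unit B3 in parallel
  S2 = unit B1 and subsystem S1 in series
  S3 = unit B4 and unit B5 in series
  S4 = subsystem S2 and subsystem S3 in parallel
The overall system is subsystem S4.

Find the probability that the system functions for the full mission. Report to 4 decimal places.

0.9745

Parallel (B2 and B3): 1 − (1 − 0.728000)(1 − 0.744000) = 0.930368
Series (B1 and [0.930368]): 0.890000 × 0.930368 = 0.828028
Series (B4 and B5): 0.958000 × 0.889000 = 0.851662
Parallel ([0.828028] and [0.851662]): 1 − (1 − 0.828028)(1 − 0.851662) = 0.9745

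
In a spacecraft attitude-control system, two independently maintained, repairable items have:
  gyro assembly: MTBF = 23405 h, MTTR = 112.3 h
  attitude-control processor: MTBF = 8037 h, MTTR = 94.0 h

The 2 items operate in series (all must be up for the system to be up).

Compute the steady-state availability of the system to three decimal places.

0.984

A(gyro assembly) = MTBF/(MTBF+MTTR) = 23405/(23405+112.3) = 0.995225
A(attitude-control processor) = MTBF/(MTBF+MTTR) = 8037/(8037+94.0) = 0.988439
Series availability: 0.995225 × 0.988439 = 0.984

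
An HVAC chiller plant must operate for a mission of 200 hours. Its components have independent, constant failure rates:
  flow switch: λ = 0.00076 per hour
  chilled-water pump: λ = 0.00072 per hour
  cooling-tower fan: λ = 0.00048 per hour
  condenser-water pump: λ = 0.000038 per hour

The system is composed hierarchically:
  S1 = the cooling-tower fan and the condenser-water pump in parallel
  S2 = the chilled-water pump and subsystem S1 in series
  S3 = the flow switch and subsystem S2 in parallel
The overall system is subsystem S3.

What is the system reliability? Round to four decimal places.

R(flow switch) = exp(−0.00076 × 200) = 0.858988
R(chilled-water pump) = exp(−0.00072 × 200) = 0.865888
R(cooling-tower fan) = exp(−0.00048 × 200) = 0.908464
R(condenser-water pump) = exp(−0.000038 × 200) = 0.992429
Parallel (cooling-tower fan and condenser-water pump): 1 − (1 − 0.908464)(1 − 0.992429) = 0.999307
Series (chilled-water pump and [0.999307]): 0.865888 × 0.999307 = 0.865288
Parallel (flow switch and [0.865288]): 1 − (1 − 0.858988)(1 − 0.865288) = 0.9810

0.9810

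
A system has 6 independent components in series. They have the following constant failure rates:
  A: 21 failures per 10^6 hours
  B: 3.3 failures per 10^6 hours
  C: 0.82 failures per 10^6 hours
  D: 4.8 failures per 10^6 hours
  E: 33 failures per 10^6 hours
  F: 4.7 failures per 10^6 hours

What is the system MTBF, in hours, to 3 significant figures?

Series of exponential components: λ_sys = Σ λ_i
λ_sys = 0.000021 + 0.0000033 + 0.00000082 + 0.0000048 + 0.000033 + 0.0000047 = 6.7620e-05 /h
MTBF = 1 / λ_sys = 14800 h

14800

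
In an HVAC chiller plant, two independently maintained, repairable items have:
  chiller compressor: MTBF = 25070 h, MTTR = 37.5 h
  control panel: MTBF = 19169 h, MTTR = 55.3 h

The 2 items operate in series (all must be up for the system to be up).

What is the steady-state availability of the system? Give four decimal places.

A(chiller compressor) = MTBF/(MTBF+MTTR) = 25070/(25070+37.5) = 0.998506
A(control panel) = MTBF/(MTBF+MTTR) = 19169/(19169+55.3) = 0.997123
Series availability: 0.998506 × 0.997123 = 0.9956

0.9956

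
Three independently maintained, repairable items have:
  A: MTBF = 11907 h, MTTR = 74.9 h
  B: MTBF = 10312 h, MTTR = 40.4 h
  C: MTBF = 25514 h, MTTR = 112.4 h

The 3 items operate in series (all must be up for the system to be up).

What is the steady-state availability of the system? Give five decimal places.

0.98553

A(A) = MTBF/(MTBF+MTTR) = 11907/(11907+74.9) = 0.993749
A(B) = MTBF/(MTBF+MTTR) = 10312/(10312+40.4) = 0.996098
A(C) = MTBF/(MTBF+MTTR) = 25514/(25514+112.4) = 0.995614
Series availability: 0.993749 × 0.996098 × 0.995614 = 0.98553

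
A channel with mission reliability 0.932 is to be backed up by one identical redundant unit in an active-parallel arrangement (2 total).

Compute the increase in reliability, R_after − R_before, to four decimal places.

R_before = 0.932
R_after = 1 − (1 − 0.932)^2 = 0.9954
ΔR = 0.9954 − 0.932 = 0.0634

0.0634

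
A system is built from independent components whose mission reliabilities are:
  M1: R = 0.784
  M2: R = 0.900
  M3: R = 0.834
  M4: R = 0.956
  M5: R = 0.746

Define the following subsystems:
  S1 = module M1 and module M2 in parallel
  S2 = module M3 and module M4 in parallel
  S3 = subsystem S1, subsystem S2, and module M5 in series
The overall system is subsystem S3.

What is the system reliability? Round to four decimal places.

Parallel (M1 and M2): 1 − (1 − 0.784000)(1 − 0.900000) = 0.978400
Parallel (M3 and M4): 1 − (1 − 0.834000)(1 − 0.956000) = 0.992696
Series ([0.978400], [0.992696], and M5): 0.978400 × 0.992696 × 0.746000 = 0.7246

0.7246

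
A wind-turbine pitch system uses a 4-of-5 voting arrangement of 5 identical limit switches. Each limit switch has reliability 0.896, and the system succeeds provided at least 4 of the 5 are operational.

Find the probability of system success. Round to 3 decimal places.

0.913

R = Σ_{i=4}^{5} C(5,i) p^i (1−p)^{5−i} with p = 0.896
C(5,4)·0.896^4·0.104^1 = 0.33515
C(5,5)·0.896^5·0.104^0 = 0.57748
Sum = 0.913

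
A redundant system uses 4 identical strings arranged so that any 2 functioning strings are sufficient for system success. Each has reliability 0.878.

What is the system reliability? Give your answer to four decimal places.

R = Σ_{i=2}^{4} C(4,i) p^i (1−p)^{4−i} with p = 0.878
C(4,2)·0.878^2·0.122^2 = 0.068843
C(4,3)·0.878^3·0.122^1 = 0.330296
C(4,4)·0.878^4·0.122^0 = 0.594262
Sum = 0.9934

0.9934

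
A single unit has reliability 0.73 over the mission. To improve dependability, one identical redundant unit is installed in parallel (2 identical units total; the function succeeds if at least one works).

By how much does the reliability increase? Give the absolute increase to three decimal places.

R_before = 0.73
R_after = 1 − (1 − 0.73)^2 = 0.927
ΔR = 0.927 − 0.73 = 0.197

0.197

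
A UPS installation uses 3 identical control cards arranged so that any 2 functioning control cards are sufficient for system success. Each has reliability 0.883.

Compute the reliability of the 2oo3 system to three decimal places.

0.962

R = Σ_{i=2}^{3} C(3,i) p^i (1−p)^{3−i} with p = 0.883
C(3,2)·0.883^2·0.117^1 = 0.27367
C(3,3)·0.883^3·0.117^0 = 0.68847
Sum = 0.962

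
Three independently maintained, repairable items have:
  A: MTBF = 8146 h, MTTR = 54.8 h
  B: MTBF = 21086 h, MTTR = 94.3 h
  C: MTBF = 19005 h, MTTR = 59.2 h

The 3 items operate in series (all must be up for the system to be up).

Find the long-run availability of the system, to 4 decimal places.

A(A) = MTBF/(MTBF+MTTR) = 8146/(8146+54.8) = 0.993318
A(B) = MTBF/(MTBF+MTTR) = 21086/(21086+94.3) = 0.995548
A(C) = MTBF/(MTBF+MTTR) = 19005/(19005+59.2) = 0.996895
Series availability: 0.993318 × 0.995548 × 0.996895 = 0.9858

0.9858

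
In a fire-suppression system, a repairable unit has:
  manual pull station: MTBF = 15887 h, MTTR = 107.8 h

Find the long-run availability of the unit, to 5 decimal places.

A(manual pull station) = MTBF/(MTBF+MTTR) = 15887/(15887+107.8) = 0.99326

0.99326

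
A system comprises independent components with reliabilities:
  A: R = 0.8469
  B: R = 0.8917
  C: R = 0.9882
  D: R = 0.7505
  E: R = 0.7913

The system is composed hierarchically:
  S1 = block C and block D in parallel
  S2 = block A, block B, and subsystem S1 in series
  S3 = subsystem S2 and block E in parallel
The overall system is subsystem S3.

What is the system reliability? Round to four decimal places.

0.9484

Parallel (C and D): 1 − (1 − 0.988200)(1 − 0.750500) = 0.997056
Series (A, B, and [0.997056]): 0.846900 × 0.891700 × 0.997056 = 0.752957
Parallel ([0.752957] and E): 1 − (1 − 0.752957)(1 − 0.791300) = 0.9484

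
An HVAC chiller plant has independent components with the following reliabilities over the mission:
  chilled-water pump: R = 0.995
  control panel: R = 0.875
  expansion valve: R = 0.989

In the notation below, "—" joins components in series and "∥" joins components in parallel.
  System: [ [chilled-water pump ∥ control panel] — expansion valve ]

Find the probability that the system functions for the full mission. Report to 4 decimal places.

0.9884

Parallel (chilled-water pump and control panel): 1 − (1 − 0.995000)(1 − 0.875000) = 0.999375
Series ([0.999375] and expansion valve): 0.999375 × 0.989000 = 0.9884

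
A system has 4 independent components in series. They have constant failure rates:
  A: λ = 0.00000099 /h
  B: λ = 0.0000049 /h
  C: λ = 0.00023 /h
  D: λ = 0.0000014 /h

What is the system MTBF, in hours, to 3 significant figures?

Series of exponential components: λ_sys = Σ λ_i
λ_sys = 0.00000099 + 0.0000049 + 0.00023 + 0.0000014 = 2.3729e-04 /h
MTBF = 1 / λ_sys = 4210 h

4210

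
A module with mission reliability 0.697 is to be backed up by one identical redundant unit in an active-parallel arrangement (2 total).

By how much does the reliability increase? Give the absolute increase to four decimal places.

R_before = 0.697
R_after = 1 − (1 − 0.697)^2 = 0.9082
ΔR = 0.9082 − 0.697 = 0.2112

0.2112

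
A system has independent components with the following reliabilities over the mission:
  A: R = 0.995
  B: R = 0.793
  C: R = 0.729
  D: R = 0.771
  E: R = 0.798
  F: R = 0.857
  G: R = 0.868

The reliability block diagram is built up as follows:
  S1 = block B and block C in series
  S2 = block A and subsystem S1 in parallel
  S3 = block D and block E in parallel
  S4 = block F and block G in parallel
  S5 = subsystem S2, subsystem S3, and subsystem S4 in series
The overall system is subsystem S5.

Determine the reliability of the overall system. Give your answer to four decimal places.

0.9338

Series (B and C): 0.793000 × 0.729000 = 0.578097
Parallel (A and [0.578097]): 1 − (1 − 0.995000)(1 − 0.578097) = 0.997890
Parallel (D and E): 1 − (1 − 0.771000)(1 − 0.798000) = 0.953742
Parallel (F and G): 1 − (1 − 0.857000)(1 − 0.868000) = 0.981124
Series ([0.997890], [0.953742], and [0.981124]): 0.997890 × 0.953742 × 0.981124 = 0.9338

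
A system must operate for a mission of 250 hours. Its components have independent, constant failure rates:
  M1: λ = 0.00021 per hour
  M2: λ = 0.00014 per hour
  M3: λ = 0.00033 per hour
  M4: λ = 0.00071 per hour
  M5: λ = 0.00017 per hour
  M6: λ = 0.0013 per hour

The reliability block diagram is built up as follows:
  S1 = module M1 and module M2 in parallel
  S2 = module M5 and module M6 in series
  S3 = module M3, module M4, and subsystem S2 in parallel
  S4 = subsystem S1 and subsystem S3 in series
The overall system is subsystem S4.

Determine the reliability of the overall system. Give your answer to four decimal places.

0.9943

R(M1) = exp(−0.00021 × 250) = 0.948854
R(M2) = exp(−0.00014 × 250) = 0.965605
R(M3) = exp(−0.00033 × 250) = 0.920811
R(M4) = exp(−0.00071 × 250) = 0.837361
R(M5) = exp(−0.00017 × 250) = 0.958390
R(M6) = exp(−0.0013 × 250) = 0.722527
Parallel (M1 and M2): 1 − (1 − 0.948854)(1 − 0.965605) = 0.998241
Series (M5 and M6): 0.958390 × 0.722527 = 0.692463
Parallel (M3, M4, and [0.692463]): 1 − (1 − 0.920811)(1 − 0.837361)(1 − 0.692463) = 0.996039
Series ([0.998241] and [0.996039]): 0.998241 × 0.996039 = 0.9943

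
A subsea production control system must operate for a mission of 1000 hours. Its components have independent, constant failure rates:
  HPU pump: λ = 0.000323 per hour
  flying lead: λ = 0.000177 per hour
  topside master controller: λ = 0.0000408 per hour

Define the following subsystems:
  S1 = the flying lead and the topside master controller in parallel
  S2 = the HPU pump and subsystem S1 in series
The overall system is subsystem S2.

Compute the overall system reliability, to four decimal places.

R(HPU pump) = exp(−0.000323 × 1000) = 0.723974
R(flying lead) = exp(−0.000177 × 1000) = 0.837780
R(topside master controller) = exp(−0.0000408 × 1000) = 0.960021
Parallel (flying lead and topside master controller): 1 − (1 − 0.837780)(1 − 0.960021) = 0.993515
Series (HPU pump and [0.993515]): 0.723974 × 0.993515 = 0.7193

0.7193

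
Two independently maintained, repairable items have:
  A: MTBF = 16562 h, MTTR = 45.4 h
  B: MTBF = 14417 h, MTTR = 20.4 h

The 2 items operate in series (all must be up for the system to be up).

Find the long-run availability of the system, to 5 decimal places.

0.99586

A(A) = MTBF/(MTBF+MTTR) = 16562/(16562+45.4) = 0.997266
A(B) = MTBF/(MTBF+MTTR) = 14417/(14417+20.4) = 0.998587
Series availability: 0.997266 × 0.998587 = 0.99586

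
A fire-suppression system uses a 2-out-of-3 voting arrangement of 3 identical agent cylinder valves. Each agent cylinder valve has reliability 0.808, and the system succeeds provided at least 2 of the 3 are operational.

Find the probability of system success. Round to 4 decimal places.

R = Σ_{i=2}^{3} C(3,i) p^i (1−p)^{3−i} with p = 0.808
C(3,2)·0.808^2·0.192^1 = 0.376050
C(3,3)·0.808^3·0.192^0 = 0.527514
Sum = 0.9036

0.9036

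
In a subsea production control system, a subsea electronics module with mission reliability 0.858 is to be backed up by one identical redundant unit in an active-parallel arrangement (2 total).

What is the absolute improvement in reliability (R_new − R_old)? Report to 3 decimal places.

0.122

R_before = 0.858
R_after = 1 − (1 − 0.858)^2 = 0.980
ΔR = 0.980 − 0.858 = 0.122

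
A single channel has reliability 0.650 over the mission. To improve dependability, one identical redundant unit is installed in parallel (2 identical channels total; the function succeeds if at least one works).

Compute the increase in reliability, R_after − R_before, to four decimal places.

R_before = 0.650
R_after = 1 − (1 − 0.650)^2 = 0.8775
ΔR = 0.8775 − 0.650 = 0.2275

0.2275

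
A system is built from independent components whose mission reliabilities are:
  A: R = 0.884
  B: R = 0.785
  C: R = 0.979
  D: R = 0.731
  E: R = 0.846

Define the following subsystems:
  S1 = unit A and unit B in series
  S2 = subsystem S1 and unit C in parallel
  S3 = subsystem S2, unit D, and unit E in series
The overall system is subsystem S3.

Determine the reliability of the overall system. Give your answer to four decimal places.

0.6145

Series (A and B): 0.884000 × 0.785000 = 0.693940
Parallel ([0.693940] and C): 1 − (1 − 0.693940)(1 − 0.979000) = 0.993573
Series ([0.993573], D, and E): 0.993573 × 0.731000 × 0.846000 = 0.6145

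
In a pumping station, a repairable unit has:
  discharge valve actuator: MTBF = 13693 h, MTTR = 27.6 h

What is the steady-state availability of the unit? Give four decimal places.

A(discharge valve actuator) = MTBF/(MTBF+MTTR) = 13693/(13693+27.6) = 0.9980

0.9980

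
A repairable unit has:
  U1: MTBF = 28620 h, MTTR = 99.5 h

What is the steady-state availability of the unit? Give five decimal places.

0.99654

A(U1) = MTBF/(MTBF+MTTR) = 28620/(28620+99.5) = 0.99654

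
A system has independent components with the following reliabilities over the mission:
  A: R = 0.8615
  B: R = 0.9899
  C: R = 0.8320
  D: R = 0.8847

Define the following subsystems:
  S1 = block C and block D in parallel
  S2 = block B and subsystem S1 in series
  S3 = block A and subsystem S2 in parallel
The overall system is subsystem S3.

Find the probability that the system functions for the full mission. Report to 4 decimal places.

Parallel (C and D): 1 − (1 − 0.832000)(1 − 0.884700) = 0.980630
Series (B and [0.980630]): 0.989900 × 0.980630 = 0.970726
Parallel (A and [0.970726]): 1 − (1 − 0.861500)(1 − 0.970726) = 0.9959

0.9959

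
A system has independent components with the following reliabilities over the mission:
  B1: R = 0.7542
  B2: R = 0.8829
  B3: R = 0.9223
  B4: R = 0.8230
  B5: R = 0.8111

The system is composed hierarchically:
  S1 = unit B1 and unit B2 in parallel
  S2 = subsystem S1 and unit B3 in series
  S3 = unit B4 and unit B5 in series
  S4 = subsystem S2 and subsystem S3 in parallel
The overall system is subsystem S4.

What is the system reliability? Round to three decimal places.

0.965

Parallel (B1 and B2): 1 − (1 − 0.75420)(1 − 0.88290) = 0.97122
Series ([0.97122] and B3): 0.97122 × 0.92230 = 0.89576
Series (B4 and B5): 0.82300 × 0.81110 = 0.66754
Parallel ([0.89576] and [0.66754]): 1 − (1 − 0.89576)(1 − 0.66754) = 0.965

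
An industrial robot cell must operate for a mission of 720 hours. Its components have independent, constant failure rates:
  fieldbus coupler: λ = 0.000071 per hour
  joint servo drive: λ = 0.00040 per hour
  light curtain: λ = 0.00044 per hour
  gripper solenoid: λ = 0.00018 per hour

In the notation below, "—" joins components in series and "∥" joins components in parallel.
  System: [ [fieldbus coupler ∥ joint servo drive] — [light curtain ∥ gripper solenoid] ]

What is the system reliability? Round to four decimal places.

0.9549

R(fieldbus coupler) = exp(−0.000071 × 720) = 0.950165
R(joint servo drive) = exp(−0.00040 × 720) = 0.749762
R(light curtain) = exp(−0.00044 × 720) = 0.728476
R(gripper solenoid) = exp(−0.00018 × 720) = 0.878447
Parallel (fieldbus coupler and joint servo drive): 1 − (1 − 0.950165)(1 − 0.749762) = 0.987529
Parallel (light curtain and gripper solenoid): 1 − (1 − 0.728476)(1 − 0.878447) = 0.966995
Series ([0.987529] and [0.966995]): 0.987529 × 0.966995 = 0.9549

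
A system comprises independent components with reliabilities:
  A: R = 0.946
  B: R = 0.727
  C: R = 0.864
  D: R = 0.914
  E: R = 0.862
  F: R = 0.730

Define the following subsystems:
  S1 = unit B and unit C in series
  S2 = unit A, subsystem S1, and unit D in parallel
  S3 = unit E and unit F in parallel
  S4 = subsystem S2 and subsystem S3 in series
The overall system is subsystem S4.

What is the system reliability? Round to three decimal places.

0.961

Series (B and C): 0.72700 × 0.86400 = 0.62813
Parallel (A, [0.62813], and D): 1 − (1 − 0.94600)(1 − 0.62813)(1 − 0.91400) = 0.99827
Parallel (E and F): 1 − (1 − 0.86200)(1 − 0.73000) = 0.96274
Series ([0.99827] and [0.96274]): 0.99827 × 0.96274 = 0.961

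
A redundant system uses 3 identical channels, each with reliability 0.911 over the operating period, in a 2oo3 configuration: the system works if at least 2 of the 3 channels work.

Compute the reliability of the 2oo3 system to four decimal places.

R = Σ_{i=2}^{3} C(3,i) p^i (1−p)^{3−i} with p = 0.911
C(3,2)·0.911^2·0.089^1 = 0.221589
C(3,3)·0.911^3·0.089^0 = 0.756058
Sum = 0.9776

0.9776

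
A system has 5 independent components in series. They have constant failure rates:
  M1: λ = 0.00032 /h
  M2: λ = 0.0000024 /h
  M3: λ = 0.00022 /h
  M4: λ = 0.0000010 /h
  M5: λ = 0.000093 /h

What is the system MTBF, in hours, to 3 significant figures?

Series of exponential components: λ_sys = Σ λ_i
λ_sys = 0.00032 + 0.0000024 + 0.00022 + 0.0000010 + 0.000093 = 6.3640e-04 /h
MTBF = 1 / λ_sys = 1570 h

1570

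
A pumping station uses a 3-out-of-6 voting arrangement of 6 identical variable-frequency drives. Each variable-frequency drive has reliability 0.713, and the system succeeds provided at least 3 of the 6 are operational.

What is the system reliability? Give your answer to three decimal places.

0.939

R = Σ_{i=3}^{6} C(6,i) p^i (1−p)^{6−i} with p = 0.713
C(6,3)·0.713^3·0.287^3 = 0.17137
C(6,4)·0.713^4·0.287^2 = 0.31931
C(6,5)·0.713^5·0.287^1 = 0.31731
C(6,6)·0.713^6·0.287^0 = 0.13138
Sum = 0.939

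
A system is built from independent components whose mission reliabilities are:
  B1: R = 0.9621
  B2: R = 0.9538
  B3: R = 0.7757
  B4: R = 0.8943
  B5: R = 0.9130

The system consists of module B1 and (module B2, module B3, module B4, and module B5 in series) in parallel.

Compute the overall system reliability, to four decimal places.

Series (B2, B3, B4, and B5): 0.953800 × 0.775700 × 0.894300 × 0.913000 = 0.604095
Parallel (B1 and [0.604095]): 1 − (1 − 0.962100)(1 − 0.604095) = 0.9850

0.9850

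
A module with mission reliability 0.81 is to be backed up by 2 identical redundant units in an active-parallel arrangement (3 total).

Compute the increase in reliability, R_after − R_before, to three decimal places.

0.183

R_before = 0.81
R_after = 1 − (1 − 0.81)^3 = 0.993
ΔR = 0.993 − 0.81 = 0.183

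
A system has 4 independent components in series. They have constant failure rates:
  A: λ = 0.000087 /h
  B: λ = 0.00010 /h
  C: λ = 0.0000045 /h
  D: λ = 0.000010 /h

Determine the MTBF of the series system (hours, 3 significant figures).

4960

Series of exponential components: λ_sys = Σ λ_i
λ_sys = 0.000087 + 0.00010 + 0.0000045 + 0.000010 = 2.0150e-04 /h
MTBF = 1 / λ_sys = 4960 h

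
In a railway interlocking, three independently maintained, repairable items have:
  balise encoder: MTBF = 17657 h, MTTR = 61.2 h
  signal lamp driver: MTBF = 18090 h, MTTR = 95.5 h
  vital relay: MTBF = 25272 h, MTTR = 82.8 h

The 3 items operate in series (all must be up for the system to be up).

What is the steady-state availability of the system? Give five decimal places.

0.98808

A(balise encoder) = MTBF/(MTBF+MTTR) = 17657/(17657+61.2) = 0.996546
A(signal lamp driver) = MTBF/(MTBF+MTTR) = 18090/(18090+95.5) = 0.994749
A(vital relay) = MTBF/(MTBF+MTTR) = 25272/(25272+82.8) = 0.996734
Series availability: 0.996546 × 0.994749 × 0.996734 = 0.98808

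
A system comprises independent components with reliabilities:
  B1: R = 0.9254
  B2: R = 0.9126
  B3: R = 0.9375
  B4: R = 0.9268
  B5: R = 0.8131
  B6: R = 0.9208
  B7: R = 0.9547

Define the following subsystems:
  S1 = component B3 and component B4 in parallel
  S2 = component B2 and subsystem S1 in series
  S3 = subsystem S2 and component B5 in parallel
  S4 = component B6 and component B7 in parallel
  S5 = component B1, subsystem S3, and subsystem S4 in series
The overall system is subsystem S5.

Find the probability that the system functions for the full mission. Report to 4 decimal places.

Parallel (B3 and B4): 1 − (1 − 0.937500)(1 − 0.926800) = 0.995425
Series (B2 and [0.995425]): 0.912600 × 0.995425 = 0.908425
Parallel ([0.908425] and B5): 1 − (1 − 0.908425)(1 − 0.813100) = 0.982885
Parallel (B6 and B7): 1 − (1 − 0.920800)(1 − 0.954700) = 0.996412
Series (B1, [0.982885], and [0.996412]): 0.925400 × 0.982885 × 0.996412 = 0.9063

0.9063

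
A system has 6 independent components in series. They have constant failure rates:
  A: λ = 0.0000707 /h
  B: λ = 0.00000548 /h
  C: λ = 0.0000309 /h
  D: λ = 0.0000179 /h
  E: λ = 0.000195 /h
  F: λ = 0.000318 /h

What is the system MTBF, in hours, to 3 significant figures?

1570

Series of exponential components: λ_sys = Σ λ_i
λ_sys = 0.0000707 + 0.00000548 + 0.0000309 + 0.0000179 + 0.000195 + 0.000318 = 6.3798e-04 /h
MTBF = 1 / λ_sys = 1570 h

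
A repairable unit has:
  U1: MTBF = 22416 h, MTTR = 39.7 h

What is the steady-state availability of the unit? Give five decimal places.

A(U1) = MTBF/(MTBF+MTTR) = 22416/(22416+39.7) = 0.99823

0.99823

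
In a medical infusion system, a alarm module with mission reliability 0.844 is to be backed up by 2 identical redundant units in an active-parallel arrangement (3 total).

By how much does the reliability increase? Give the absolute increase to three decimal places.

R_before = 0.844
R_after = 1 − (1 − 0.844)^3 = 0.996
ΔR = 0.996 − 0.844 = 0.152

0.152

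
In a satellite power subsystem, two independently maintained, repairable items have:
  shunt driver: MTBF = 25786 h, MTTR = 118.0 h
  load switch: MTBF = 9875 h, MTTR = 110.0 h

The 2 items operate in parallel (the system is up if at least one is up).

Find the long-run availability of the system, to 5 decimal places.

A(shunt driver) = MTBF/(MTBF+MTTR) = 25786/(25786+118.0) = 0.995445
A(load switch) = MTBF/(MTBF+MTTR) = 9875/(9875+110.0) = 0.988983
Parallel availability: 1 − (1 − 0.995445)(1 − 0.988983) = 0.99995

0.99995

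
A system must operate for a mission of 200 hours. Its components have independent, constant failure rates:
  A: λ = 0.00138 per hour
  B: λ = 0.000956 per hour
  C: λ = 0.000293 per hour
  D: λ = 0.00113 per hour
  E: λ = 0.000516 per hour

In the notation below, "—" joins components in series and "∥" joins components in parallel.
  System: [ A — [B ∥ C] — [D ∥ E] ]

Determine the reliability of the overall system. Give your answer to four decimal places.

R(A) = exp(−0.00138 × 200) = 0.758813
R(B) = exp(−0.000956 × 200) = 0.825967
R(C) = exp(−0.000293 × 200) = 0.943084
R(D) = exp(−0.00113 × 200) = 0.797718
R(E) = exp(−0.000516 × 200) = 0.901947
Parallel (B and C): 1 − (1 − 0.825967)(1 − 0.943084) = 0.990095
Parallel (D and E): 1 − (1 − 0.797718)(1 − 0.901947) = 0.980166
Series (A, [0.990095], and [0.980166]): 0.758813 × 0.990095 × 0.980166 = 0.7364

0.7364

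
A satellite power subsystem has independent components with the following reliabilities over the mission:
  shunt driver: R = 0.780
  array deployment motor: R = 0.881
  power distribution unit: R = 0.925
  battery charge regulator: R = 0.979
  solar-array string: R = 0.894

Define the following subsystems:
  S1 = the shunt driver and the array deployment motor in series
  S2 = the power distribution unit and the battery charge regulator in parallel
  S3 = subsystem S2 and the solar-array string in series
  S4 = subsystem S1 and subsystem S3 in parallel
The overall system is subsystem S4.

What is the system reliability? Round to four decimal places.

Series (shunt driver and array deployment motor): 0.780000 × 0.881000 = 0.687180
Parallel (power distribution unit and battery charge regulator): 1 − (1 − 0.925000)(1 − 0.979000) = 0.998425
Series ([0.998425] and solar-array string): 0.998425 × 0.894000 = 0.892592
Parallel ([0.687180] and [0.892592]): 1 − (1 − 0.687180)(1 − 0.892592) = 0.9664

0.9664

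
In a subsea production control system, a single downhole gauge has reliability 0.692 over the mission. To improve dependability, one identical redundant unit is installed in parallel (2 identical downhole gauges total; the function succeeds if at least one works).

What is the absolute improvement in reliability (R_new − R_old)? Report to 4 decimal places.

R_before = 0.692
R_after = 1 − (1 − 0.692)^2 = 0.9051
ΔR = 0.9051 − 0.692 = 0.2131

0.2131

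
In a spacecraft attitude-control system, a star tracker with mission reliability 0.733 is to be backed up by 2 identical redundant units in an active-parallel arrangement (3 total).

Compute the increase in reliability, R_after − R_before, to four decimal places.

0.2480

R_before = 0.733
R_after = 1 − (1 − 0.733)^3 = 0.9810
ΔR = 0.9810 − 0.733 = 0.2480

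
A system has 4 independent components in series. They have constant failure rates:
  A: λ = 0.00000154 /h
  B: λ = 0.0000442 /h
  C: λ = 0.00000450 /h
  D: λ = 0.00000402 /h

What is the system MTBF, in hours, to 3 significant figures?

Series of exponential components: λ_sys = Σ λ_i
λ_sys = 0.00000154 + 0.0000442 + 0.00000450 + 0.00000402 = 5.4260e-05 /h
MTBF = 1 / λ_sys = 18400 h

18400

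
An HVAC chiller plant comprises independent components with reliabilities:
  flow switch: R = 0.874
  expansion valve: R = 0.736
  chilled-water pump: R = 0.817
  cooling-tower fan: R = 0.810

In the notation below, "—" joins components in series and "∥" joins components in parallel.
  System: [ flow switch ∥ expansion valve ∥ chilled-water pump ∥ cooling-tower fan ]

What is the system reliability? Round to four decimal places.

Parallel (flow switch, expansion valve, chilled-water pump, and cooling-tower fan): 1 − (1 − 0.874000)(1 − 0.736000)(1 − 0.817000)(1 − 0.810000) = 0.9988

0.9988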